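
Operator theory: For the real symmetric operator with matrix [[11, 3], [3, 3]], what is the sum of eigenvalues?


For a self-adjoint (symmetric) matrix, the eigenvalues are real.
The sum of eigenvalues equals the trace of the matrix.
trace = 11 + 3 = 14

14


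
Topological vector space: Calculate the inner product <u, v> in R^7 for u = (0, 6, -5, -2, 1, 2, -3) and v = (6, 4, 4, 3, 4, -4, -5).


Computing the standard inner product <u, v> = sum u_i * v_i
= 0*6 + 6*4 + -5*4 + -2*3 + 1*4 + 2*-4 + -3*-5
= 0 + 24 + -20 + -6 + 4 + -8 + 15
= 9

9


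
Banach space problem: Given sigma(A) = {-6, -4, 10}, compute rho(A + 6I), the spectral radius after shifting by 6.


Spectrum of A + 6I = {0, 2, 16}
Spectral radius = max |lambda| over the shifted spectrum
= max(0, 2, 16) = 16

16


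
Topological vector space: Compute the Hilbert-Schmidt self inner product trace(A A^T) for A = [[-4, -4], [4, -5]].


trace(A * A^T) = sum of squares of all entries
= (-4)^2 + (-4)^2 + 4^2 + (-5)^2
= 16 + 16 + 16 + 25
= 73

73


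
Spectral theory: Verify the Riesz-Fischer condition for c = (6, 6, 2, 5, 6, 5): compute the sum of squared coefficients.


sum |c_n|^2 = 6^2 + 6^2 + 2^2 + 5^2 + 6^2 + 5^2
= 36 + 36 + 4 + 25 + 36 + 25
= 162

162


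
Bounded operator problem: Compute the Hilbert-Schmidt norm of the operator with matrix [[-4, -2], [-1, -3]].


The Hilbert-Schmidt norm is sqrt(sum of squares of all entries).
Sum of squares = (-4)^2 + (-2)^2 + (-1)^2 + (-3)^2
= 16 + 4 + 1 + 9 = 30
||T||_HS = sqrt(30) = 5.4772

5.4772


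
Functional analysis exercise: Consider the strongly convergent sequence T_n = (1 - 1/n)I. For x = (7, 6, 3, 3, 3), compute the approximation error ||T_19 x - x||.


T_19 x - x = (1 - 1/19)x - x = -x/19
||x|| = sqrt(112) = 10.5830
||T_19 x - x|| = ||x||/19 = 10.5830/19 = 0.5570

0.5570


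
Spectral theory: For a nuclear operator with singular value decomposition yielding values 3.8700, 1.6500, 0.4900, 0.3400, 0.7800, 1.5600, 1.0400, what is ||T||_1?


The nuclear norm is the sum of all singular values.
||T||_1 = 3.8700 + 1.6500 + 0.4900 + 0.3400 + 0.7800 + 1.5600 + 1.0400
= 9.7300

9.7300


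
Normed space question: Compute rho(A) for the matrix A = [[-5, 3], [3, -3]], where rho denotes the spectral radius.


For a 2x2 matrix, eigenvalues satisfy lambda^2 - (trace)*lambda + det = 0
trace = -5 + -3 = -8
det = -5*-3 - 3*3 = 6
discriminant = (-8)^2 - 4*(6) = 40
spectral radius = max |eigenvalue| = 7.1623

7.1623


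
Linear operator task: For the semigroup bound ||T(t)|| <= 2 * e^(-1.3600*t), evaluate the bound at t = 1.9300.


||T(1.9300)|| <= 2 * exp(-1.3600 * 1.9300)
= 2 * exp(-2.6248)
= 2 * 0.0725
= 0.1449

0.1449


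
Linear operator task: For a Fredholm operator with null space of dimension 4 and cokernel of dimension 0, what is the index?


The Fredholm index is defined as ind(T) = dim(ker T) - dim(coker T)
= 4 - 0
= 4

4


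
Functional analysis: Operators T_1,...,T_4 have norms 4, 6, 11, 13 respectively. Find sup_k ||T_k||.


By the Uniform Boundedness Principle, the supremum of norms is finite.
sup_k ||T_k|| = max(4, 6, 11, 13) = 13

13


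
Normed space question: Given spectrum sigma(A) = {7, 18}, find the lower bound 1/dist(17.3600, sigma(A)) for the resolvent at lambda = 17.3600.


dist(17.3600, {7, 18}) = min(|17.3600 - 7|, |17.3600 - 18|)
= min(10.3600, 0.6400) = 0.6400
Resolvent bound = 1/0.6400 = 1.5625

1.5625


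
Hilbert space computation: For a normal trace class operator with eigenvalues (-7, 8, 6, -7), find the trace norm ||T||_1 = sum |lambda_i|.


For a normal operator, singular values equal |eigenvalues|.
Trace norm = sum |lambda_i| = 7 + 8 + 6 + 7
= 28

28


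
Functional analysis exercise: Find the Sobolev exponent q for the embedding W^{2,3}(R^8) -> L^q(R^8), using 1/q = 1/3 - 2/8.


Using the Sobolev embedding formula: 1/q = 1/p - k/n
1/q = 1/3 - 2/8 = 1/12
q = 1/(1/12) = 12

12.0000


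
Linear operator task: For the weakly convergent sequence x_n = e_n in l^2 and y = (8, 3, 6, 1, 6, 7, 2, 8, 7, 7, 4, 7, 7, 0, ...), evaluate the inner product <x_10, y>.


x_10 = e_10 is the standard basis vector with 1 in position 10.
<x_10, y> = y_10 = 7
As n -> infinity, <x_n, y> -> 0, confirming weak convergence of (x_n) to 0.

7


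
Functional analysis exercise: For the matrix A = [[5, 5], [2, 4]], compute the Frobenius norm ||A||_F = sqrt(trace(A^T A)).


||A||_F^2 = sum a_ij^2
= 5^2 + 5^2 + 2^2 + 4^2
= 25 + 25 + 4 + 16 = 70
||A||_F = sqrt(70) = 8.3666

8.3666


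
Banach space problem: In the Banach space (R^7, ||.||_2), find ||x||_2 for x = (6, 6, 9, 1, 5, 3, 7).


The l^2 norm = (sum |x_i|^2)^(1/2)
Sum of 2th powers = 36 + 36 + 81 + 1 + 25 + 9 + 49 = 237
||x||_2 = (237)^(1/2) = 15.3948

15.3948


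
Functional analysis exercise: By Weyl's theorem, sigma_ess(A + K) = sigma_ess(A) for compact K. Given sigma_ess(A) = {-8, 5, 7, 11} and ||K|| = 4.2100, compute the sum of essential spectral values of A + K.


By Weyl's theorem, the essential spectrum is invariant under compact perturbations.
sigma_ess(A + K) = sigma_ess(A) = {-8, 5, 7, 11}
Sum = -8 + 5 + 7 + 11 = 15

15


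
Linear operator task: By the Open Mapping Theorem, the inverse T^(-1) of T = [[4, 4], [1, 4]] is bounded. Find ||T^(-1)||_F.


det(T) = 4*4 - 4*1 = 12
T^(-1) = (1/12) * [[4, -4], [-1, 4]] = [[0.3333, -0.3333], [-0.0833, 0.3333]]
||T^(-1)||_F^2 = 0.3333^2 + (-0.3333)^2 + (-0.0833)^2 + 0.3333^2 = 0.3403
||T^(-1)||_F = sqrt(0.3403) = 0.5833

0.5833


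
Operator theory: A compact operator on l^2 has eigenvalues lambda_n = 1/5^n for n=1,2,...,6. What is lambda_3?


The eigenvalue formula gives lambda_3 = 1/5^3
= 1/125
= 0.0080

0.0080


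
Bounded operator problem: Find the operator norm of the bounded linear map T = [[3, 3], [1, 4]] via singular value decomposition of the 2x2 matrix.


A^T A = [[10, 13], [13, 25]]
trace(A^T A) = 35, det(A^T A) = 81
discriminant = 35^2 - 4*81 = 901
Largest eigenvalue of A^T A = (trace + sqrt(disc))/2 = 32.5083
||T|| = sqrt(32.5083) = 5.7016

5.7016


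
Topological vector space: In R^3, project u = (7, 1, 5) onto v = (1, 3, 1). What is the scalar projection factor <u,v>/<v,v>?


Computing <u,v> = 7*1 + 1*3 + 5*1 = 15
Computing <v,v> = 1^2 + 3^2 + 1^2 = 11
Projection coefficient = 15/11 = 1.3636

1.3636


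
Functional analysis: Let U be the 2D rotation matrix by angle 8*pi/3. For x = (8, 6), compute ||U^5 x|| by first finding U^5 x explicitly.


U is a rotation by theta = 8*pi/3
U^5 = rotation by 5*theta = 40*pi/3 = 4*pi/3 (mod 2*pi)
cos(4*pi/3) = -0.5000, sin(4*pi/3) = -0.8660
U^5 x = (-0.5000 * 8 - -0.8660 * 6, -0.8660 * 8 + -0.5000 * 6)
= (1.1962, -9.9282)
||U^5 x|| = sqrt(1.1962^2 + (-9.9282)^2) = sqrt(100.0000) = 10.0000

10.0000


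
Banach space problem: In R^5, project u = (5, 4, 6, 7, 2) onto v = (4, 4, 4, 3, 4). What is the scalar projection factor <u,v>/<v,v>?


Computing <u,v> = 5*4 + 4*4 + 6*4 + 7*3 + 2*4 = 89
Computing <v,v> = 4^2 + 4^2 + 4^2 + 3^2 + 4^2 = 73
Projection coefficient = 89/73 = 1.2192

1.2192


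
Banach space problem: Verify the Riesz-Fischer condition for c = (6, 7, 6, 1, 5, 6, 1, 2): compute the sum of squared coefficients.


sum |c_n|^2 = 6^2 + 7^2 + 6^2 + 1^2 + 5^2 + 6^2 + 1^2 + 2^2
= 36 + 49 + 36 + 1 + 25 + 36 + 1 + 4
= 188

188


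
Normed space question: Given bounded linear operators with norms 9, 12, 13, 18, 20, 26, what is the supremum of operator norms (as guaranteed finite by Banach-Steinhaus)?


By the Uniform Boundedness Principle, the supremum of norms is finite.
sup_k ||T_k|| = max(9, 12, 13, 18, 20, 26) = 26

26


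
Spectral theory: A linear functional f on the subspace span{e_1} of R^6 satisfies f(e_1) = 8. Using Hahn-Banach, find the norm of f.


The norm of f is given by ||f|| = sup_{||x||=1} |f(x)|.
On span{e_1}, ||e_1|| = 1, so ||f|| = |f(e_1)| / ||e_1||
= |8| / 1 = 8.0000

8.0000


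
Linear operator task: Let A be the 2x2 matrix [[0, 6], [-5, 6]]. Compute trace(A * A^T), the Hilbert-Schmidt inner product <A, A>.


trace(A * A^T) = sum of squares of all entries
= 0^2 + 6^2 + (-5)^2 + 6^2
= 0 + 36 + 25 + 36
= 97

97


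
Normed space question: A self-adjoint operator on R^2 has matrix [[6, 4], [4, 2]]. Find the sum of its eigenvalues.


For a self-adjoint (symmetric) matrix, the eigenvalues are real.
The sum of eigenvalues equals the trace of the matrix.
trace = 6 + 2 = 8

8


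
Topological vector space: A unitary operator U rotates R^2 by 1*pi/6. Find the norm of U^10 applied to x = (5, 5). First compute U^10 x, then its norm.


U is a rotation by theta = 1*pi/6
U^10 = rotation by 10*theta = 10*pi/6
cos(10*pi/6) = 0.5000, sin(10*pi/6) = -0.8660
U^10 x = (0.5000 * 5 - -0.8660 * 5, -0.8660 * 5 + 0.5000 * 5)
= (6.8301, -1.8301)
||U^10 x|| = sqrt(6.8301^2 + (-1.8301)^2) = sqrt(50.0000) = 7.0711

7.0711


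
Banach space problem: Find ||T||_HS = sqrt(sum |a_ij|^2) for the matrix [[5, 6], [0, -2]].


The Hilbert-Schmidt norm is sqrt(sum of squares of all entries).
Sum of squares = 5^2 + 6^2 + 0^2 + (-2)^2
= 25 + 36 + 0 + 4 = 65
||T||_HS = sqrt(65) = 8.0623

8.0623


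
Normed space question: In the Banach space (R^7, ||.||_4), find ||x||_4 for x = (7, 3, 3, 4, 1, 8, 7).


The l^4 norm = (sum |x_i|^4)^(1/4)
Sum of 4th powers = 2401 + 81 + 81 + 256 + 1 + 4096 + 2401 = 9317
||x||_4 = (9317)^(1/4) = 9.8247

9.8247


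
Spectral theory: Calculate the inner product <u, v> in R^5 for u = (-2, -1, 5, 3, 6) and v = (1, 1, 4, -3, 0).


Computing the standard inner product <u, v> = sum u_i * v_i
= -2*1 + -1*1 + 5*4 + 3*-3 + 6*0
= -2 + -1 + 20 + -9 + 0
= 8

8


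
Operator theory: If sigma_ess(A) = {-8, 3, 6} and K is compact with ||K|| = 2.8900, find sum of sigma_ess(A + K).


By Weyl's theorem, the essential spectrum is invariant under compact perturbations.
sigma_ess(A + K) = sigma_ess(A) = {-8, 3, 6}
Sum = -8 + 3 + 6 = 1

1


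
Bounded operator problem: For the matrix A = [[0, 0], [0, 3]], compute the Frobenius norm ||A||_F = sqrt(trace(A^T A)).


||A||_F^2 = sum a_ij^2
= 0^2 + 0^2 + 0^2 + 3^2
= 0 + 0 + 0 + 9 = 9
||A||_F = sqrt(9) = 3.0000

3.0000


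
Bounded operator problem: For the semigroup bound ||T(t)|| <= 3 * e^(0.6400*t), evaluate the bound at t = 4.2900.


||T(4.2900)|| <= 3 * exp(0.6400 * 4.2900)
= 3 * exp(2.7456)
= 3 * 15.5740
= 46.7219

46.7219


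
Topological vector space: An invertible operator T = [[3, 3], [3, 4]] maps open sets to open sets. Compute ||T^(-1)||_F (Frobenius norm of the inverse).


det(T) = 3*4 - 3*3 = 3
T^(-1) = (1/3) * [[4, -3], [-3, 3]] = [[1.3333, -1.0000], [-1.0000, 1.0000]]
||T^(-1)||_F^2 = 1.3333^2 + (-1.0000)^2 + (-1.0000)^2 + 1.0000^2 = 4.7778
||T^(-1)||_F = sqrt(4.7778) = 2.1858

2.1858


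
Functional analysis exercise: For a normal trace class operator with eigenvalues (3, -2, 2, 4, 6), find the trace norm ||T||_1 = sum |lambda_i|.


For a normal operator, singular values equal |eigenvalues|.
Trace norm = sum |lambda_i| = 3 + 2 + 2 + 4 + 6
= 17

17


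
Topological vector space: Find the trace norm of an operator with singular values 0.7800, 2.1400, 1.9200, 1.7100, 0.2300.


The nuclear norm is the sum of all singular values.
||T||_1 = 0.7800 + 2.1400 + 1.9200 + 1.7100 + 0.2300
= 6.7800

6.7800


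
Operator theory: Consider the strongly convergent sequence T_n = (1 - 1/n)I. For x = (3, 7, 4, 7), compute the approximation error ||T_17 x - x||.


T_17 x - x = (1 - 1/17)x - x = -x/17
||x|| = sqrt(123) = 11.0905
||T_17 x - x|| = ||x||/17 = 11.0905/17 = 0.6524

0.6524


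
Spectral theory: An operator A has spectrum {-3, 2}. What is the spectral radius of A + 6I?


Spectrum of A + 6I = {3, 8}
Spectral radius = max |lambda| over the shifted spectrum
= max(3, 8) = 8

8


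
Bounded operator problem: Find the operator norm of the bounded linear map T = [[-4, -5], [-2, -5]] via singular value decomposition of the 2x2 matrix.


A^T A = [[20, 30], [30, 50]]
trace(A^T A) = 70, det(A^T A) = 100
discriminant = 70^2 - 4*100 = 4500
Largest eigenvalue of A^T A = (trace + sqrt(disc))/2 = 68.5410
||T|| = sqrt(68.5410) = 8.2790

8.2790


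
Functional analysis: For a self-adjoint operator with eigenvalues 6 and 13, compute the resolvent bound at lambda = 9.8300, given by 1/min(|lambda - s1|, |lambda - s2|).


dist(9.8300, {6, 13}) = min(|9.8300 - 6|, |9.8300 - 13|)
= min(3.8300, 3.1700) = 3.1700
Resolvent bound = 1/3.1700 = 0.3155

0.3155


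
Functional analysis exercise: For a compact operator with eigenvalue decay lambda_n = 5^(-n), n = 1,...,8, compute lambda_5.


The eigenvalue formula gives lambda_5 = 1/5^5
= 1/3125
= 3.2000e-04

3.2000e-04


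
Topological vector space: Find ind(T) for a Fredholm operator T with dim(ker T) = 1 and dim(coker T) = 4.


The Fredholm index is defined as ind(T) = dim(ker T) - dim(coker T)
= 1 - 4
= -3

-3


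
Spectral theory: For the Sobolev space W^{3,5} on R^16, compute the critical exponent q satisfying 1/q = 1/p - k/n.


Using the Sobolev embedding formula: 1/q = 1/p - k/n
1/q = 1/5 - 3/16 = 1/80
q = 1/(1/80) = 80

80.0000


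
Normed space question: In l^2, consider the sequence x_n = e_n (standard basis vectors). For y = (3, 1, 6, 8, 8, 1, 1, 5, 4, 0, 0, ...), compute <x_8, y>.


x_8 = e_8 is the standard basis vector with 1 in position 8.
<x_8, y> = y_8 = 5
As n -> infinity, <x_n, y> -> 0, confirming weak convergence of (x_n) to 0.

5


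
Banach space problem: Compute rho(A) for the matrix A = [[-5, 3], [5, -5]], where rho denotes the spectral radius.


For a 2x2 matrix, eigenvalues satisfy lambda^2 - (trace)*lambda + det = 0
trace = -5 + -5 = -10
det = -5*-5 - 3*5 = 10
discriminant = (-10)^2 - 4*(10) = 60
spectral radius = max |eigenvalue| = 8.8730

8.8730


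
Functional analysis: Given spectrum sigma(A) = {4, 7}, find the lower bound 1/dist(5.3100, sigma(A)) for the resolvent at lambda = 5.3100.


dist(5.3100, {4, 7}) = min(|5.3100 - 4|, |5.3100 - 7|)
= min(1.3100, 1.6900) = 1.3100
Resolvent bound = 1/1.3100 = 0.7634

0.7634


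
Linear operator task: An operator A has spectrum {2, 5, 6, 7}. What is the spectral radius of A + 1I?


Spectrum of A + 1I = {3, 6, 7, 8}
Spectral radius = max |lambda| over the shifted spectrum
= max(3, 6, 7, 8) = 8

8


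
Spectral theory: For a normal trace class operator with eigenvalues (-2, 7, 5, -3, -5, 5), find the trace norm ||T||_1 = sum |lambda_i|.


For a normal operator, singular values equal |eigenvalues|.
Trace norm = sum |lambda_i| = 2 + 7 + 5 + 3 + 5 + 5
= 27

27


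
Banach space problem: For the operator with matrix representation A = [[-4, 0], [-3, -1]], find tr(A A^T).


trace(A * A^T) = sum of squares of all entries
= (-4)^2 + 0^2 + (-3)^2 + (-1)^2
= 16 + 0 + 9 + 1
= 26

26


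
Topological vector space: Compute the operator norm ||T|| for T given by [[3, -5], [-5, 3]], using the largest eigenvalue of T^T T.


A^T A = [[34, -30], [-30, 34]]
trace(A^T A) = 68, det(A^T A) = 256
discriminant = 68^2 - 4*256 = 3600
Largest eigenvalue of A^T A = (trace + sqrt(disc))/2 = 64.0000
||T|| = sqrt(64.0000) = 8.0000

8.0000


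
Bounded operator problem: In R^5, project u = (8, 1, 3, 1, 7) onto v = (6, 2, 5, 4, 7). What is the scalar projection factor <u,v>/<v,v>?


Computing <u,v> = 8*6 + 1*2 + 3*5 + 1*4 + 7*7 = 118
Computing <v,v> = 6^2 + 2^2 + 5^2 + 4^2 + 7^2 = 130
Projection coefficient = 118/130 = 0.9077

0.9077


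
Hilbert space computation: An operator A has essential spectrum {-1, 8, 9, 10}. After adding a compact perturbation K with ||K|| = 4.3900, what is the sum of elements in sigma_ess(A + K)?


By Weyl's theorem, the essential spectrum is invariant under compact perturbations.
sigma_ess(A + K) = sigma_ess(A) = {-1, 8, 9, 10}
Sum = -1 + 8 + 9 + 10 = 26

26


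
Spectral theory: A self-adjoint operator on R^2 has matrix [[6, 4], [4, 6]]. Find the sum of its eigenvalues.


For a self-adjoint (symmetric) matrix, the eigenvalues are real.
The sum of eigenvalues equals the trace of the matrix.
trace = 6 + 6 = 12

12


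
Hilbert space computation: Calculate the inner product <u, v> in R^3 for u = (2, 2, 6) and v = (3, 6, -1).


Computing the standard inner product <u, v> = sum u_i * v_i
= 2*3 + 2*6 + 6*-1
= 6 + 12 + -6
= 12

12


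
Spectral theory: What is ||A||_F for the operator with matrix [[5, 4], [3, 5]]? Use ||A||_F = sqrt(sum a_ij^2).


||A||_F^2 = sum a_ij^2
= 5^2 + 4^2 + 3^2 + 5^2
= 25 + 16 + 9 + 25 = 75
||A||_F = sqrt(75) = 8.6603

8.6603


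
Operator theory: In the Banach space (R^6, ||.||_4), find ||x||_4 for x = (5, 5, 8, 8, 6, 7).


The l^4 norm = (sum |x_i|^4)^(1/4)
Sum of 4th powers = 625 + 625 + 4096 + 4096 + 1296 + 2401 = 13139
||x||_4 = (13139)^(1/4) = 10.7063

10.7063


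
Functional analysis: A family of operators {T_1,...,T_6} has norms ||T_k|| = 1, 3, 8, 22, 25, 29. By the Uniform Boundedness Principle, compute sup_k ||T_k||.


By the Uniform Boundedness Principle, the supremum of norms is finite.
sup_k ||T_k|| = max(1, 3, 8, 22, 25, 29) = 29

29


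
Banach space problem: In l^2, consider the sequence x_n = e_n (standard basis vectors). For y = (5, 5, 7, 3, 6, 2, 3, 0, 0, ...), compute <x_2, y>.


x_2 = e_2 is the standard basis vector with 1 in position 2.
<x_2, y> = y_2 = 5
As n -> infinity, <x_n, y> -> 0, confirming weak convergence of (x_n) to 0.

5


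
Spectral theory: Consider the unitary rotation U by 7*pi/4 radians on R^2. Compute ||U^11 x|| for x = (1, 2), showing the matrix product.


U is a rotation by theta = 7*pi/4
U^11 = rotation by 11*theta = 77*pi/4 = 5*pi/4 (mod 2*pi)
cos(5*pi/4) = -0.7071, sin(5*pi/4) = -0.7071
U^11 x = (-0.7071 * 1 - -0.7071 * 2, -0.7071 * 1 + -0.7071 * 2)
= (0.7071, -2.1213)
||U^11 x|| = sqrt(0.7071^2 + (-2.1213)^2) = sqrt(5.0000) = 2.2361

2.2361


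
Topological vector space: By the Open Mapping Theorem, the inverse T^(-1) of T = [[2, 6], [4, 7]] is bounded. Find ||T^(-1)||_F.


det(T) = 2*7 - 6*4 = -10
T^(-1) = (1/-10) * [[7, -6], [-4, 2]] = [[-0.7000, 0.6000], [0.4000, -0.2000]]
||T^(-1)||_F^2 = (-0.7000)^2 + 0.6000^2 + 0.4000^2 + (-0.2000)^2 = 1.0500
||T^(-1)||_F = sqrt(1.0500) = 1.0247

1.0247


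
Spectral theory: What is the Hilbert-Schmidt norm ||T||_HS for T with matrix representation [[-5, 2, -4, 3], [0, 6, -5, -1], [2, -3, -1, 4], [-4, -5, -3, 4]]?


The Hilbert-Schmidt norm is sqrt(sum of squares of all entries).
Sum of squares = (-5)^2 + 2^2 + (-4)^2 + 3^2 + 0^2 + 6^2 + (-5)^2 + (-1)^2 + 2^2 + (-3)^2 + (-1)^2 + 4^2 + (-4)^2 + (-5)^2 + (-3)^2 + 4^2
= 25 + 4 + 16 + 9 + 0 + 36 + 25 + 1 + 4 + 9 + 1 + 16 + 16 + 25 + 9 + 16 = 212
||T||_HS = sqrt(212) = 14.5602

14.5602


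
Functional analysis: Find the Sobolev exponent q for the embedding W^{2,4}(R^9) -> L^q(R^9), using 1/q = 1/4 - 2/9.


Using the Sobolev embedding formula: 1/q = 1/p - k/n
1/q = 1/4 - 2/9 = 1/36
q = 1/(1/36) = 36

36.0000


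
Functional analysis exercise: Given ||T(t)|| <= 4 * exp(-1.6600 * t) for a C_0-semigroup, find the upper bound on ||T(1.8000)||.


||T(1.8000)|| <= 4 * exp(-1.6600 * 1.8000)
= 4 * exp(-2.9880)
= 4 * 0.0504
= 0.2016

0.2016


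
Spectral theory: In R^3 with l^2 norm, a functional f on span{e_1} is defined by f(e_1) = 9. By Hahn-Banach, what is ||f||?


The norm of f is given by ||f|| = sup_{||x||=1} |f(x)|.
On span{e_1}, ||e_1|| = 1, so ||f|| = |f(e_1)| / ||e_1||
= |9| / 1 = 9.0000

9.0000


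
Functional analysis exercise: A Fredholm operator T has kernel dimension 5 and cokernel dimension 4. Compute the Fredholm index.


The Fredholm index is defined as ind(T) = dim(ker T) - dim(coker T)
= 5 - 4
= 1

1


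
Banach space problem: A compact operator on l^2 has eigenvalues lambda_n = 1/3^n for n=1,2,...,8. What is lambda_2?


The eigenvalue formula gives lambda_2 = 1/3^2
= 1/9
= 0.1111

0.1111


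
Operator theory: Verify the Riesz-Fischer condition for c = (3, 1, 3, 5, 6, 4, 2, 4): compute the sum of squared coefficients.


sum |c_n|^2 = 3^2 + 1^2 + 3^2 + 5^2 + 6^2 + 4^2 + 2^2 + 4^2
= 9 + 1 + 9 + 25 + 36 + 16 + 4 + 16
= 116

116


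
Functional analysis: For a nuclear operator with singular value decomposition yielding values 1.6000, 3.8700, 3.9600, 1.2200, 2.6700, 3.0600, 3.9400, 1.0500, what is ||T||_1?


The nuclear norm is the sum of all singular values.
||T||_1 = 1.6000 + 3.8700 + 3.9600 + 1.2200 + 2.6700 + 3.0600 + 3.9400 + 1.0500
= 21.3700

21.3700


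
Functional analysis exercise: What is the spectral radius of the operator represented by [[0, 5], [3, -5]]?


For a 2x2 matrix, eigenvalues satisfy lambda^2 - (trace)*lambda + det = 0
trace = 0 + -5 = -5
det = 0*-5 - 5*3 = -15
discriminant = (-5)^2 - 4*(-15) = 85
spectral radius = max |eigenvalue| = 7.1098

7.1098


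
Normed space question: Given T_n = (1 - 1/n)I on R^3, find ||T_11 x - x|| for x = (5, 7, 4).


T_11 x - x = (1 - 1/11)x - x = -x/11
||x|| = sqrt(90) = 9.4868
||T_11 x - x|| = ||x||/11 = 9.4868/11 = 0.8624

0.8624


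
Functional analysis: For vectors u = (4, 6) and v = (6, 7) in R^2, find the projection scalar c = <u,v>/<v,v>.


Computing <u,v> = 4*6 + 6*7 = 66
Computing <v,v> = 6^2 + 7^2 = 85
Projection coefficient = 66/85 = 0.7765

0.7765


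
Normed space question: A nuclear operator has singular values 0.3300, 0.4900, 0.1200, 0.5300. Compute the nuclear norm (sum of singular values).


The nuclear norm is the sum of all singular values.
||T||_1 = 0.3300 + 0.4900 + 0.1200 + 0.5300
= 1.4700

1.4700


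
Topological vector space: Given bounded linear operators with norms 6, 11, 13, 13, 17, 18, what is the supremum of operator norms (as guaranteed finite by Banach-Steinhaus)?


By the Uniform Boundedness Principle, the supremum of norms is finite.
sup_k ||T_k|| = max(6, 11, 13, 13, 17, 18) = 18

18


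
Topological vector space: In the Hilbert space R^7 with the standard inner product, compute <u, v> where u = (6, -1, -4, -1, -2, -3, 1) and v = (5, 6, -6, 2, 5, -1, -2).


Computing the standard inner product <u, v> = sum u_i * v_i
= 6*5 + -1*6 + -4*-6 + -1*2 + -2*5 + -3*-1 + 1*-2
= 30 + -6 + 24 + -2 + -10 + 3 + -2
= 37

37


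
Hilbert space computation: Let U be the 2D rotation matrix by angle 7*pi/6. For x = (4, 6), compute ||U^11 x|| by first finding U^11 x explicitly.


U is a rotation by theta = 7*pi/6
U^11 = rotation by 11*theta = 77*pi/6 = 5*pi/6 (mod 2*pi)
cos(5*pi/6) = -0.8660, sin(5*pi/6) = 0.5000
U^11 x = (-0.8660 * 4 - 0.5000 * 6, 0.5000 * 4 + -0.8660 * 6)
= (-6.4641, -3.1962)
||U^11 x|| = sqrt((-6.4641)^2 + (-3.1962)^2) = sqrt(52.0000) = 7.2111

7.2111


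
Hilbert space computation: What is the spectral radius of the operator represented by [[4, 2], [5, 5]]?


For a 2x2 matrix, eigenvalues satisfy lambda^2 - (trace)*lambda + det = 0
trace = 4 + 5 = 9
det = 4*5 - 2*5 = 10
discriminant = 9^2 - 4*(10) = 41
spectral radius = max |eigenvalue| = 7.7016

7.7016


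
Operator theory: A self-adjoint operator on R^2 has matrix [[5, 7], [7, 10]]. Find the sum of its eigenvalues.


For a self-adjoint (symmetric) matrix, the eigenvalues are real.
The sum of eigenvalues equals the trace of the matrix.
trace = 5 + 10 = 15

15


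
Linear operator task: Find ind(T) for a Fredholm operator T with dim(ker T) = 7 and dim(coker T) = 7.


The Fredholm index is defined as ind(T) = dim(ker T) - dim(coker T)
= 7 - 7
= 0

0


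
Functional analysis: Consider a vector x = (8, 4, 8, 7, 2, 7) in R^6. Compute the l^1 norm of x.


The l^1 norm equals the sum of absolute values of all components.
||x||_1 = 8 + 4 + 8 + 7 + 2 + 7
= 36

36.0000


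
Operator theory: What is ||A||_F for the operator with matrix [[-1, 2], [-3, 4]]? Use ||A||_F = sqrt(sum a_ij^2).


||A||_F^2 = sum a_ij^2
= (-1)^2 + 2^2 + (-3)^2 + 4^2
= 1 + 4 + 9 + 16 = 30
||A||_F = sqrt(30) = 5.4772

5.4772


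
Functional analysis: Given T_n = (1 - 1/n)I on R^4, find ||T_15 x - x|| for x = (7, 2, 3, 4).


T_15 x - x = (1 - 1/15)x - x = -x/15
||x|| = sqrt(78) = 8.8318
||T_15 x - x|| = ||x||/15 = 8.8318/15 = 0.5888

0.5888


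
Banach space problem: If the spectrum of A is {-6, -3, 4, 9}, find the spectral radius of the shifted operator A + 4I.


Spectrum of A + 4I = {-2, 1, 8, 13}
Spectral radius = max |lambda| over the shifted spectrum
= max(2, 1, 8, 13) = 13

13


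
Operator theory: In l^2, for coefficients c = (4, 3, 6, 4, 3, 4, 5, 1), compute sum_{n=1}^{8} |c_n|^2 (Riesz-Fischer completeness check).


sum |c_n|^2 = 4^2 + 3^2 + 6^2 + 4^2 + 3^2 + 4^2 + 5^2 + 1^2
= 16 + 9 + 36 + 16 + 9 + 16 + 25 + 1
= 128

128


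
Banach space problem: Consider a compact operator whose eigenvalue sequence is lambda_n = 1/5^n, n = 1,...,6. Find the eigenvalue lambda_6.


The eigenvalue formula gives lambda_6 = 1/5^6
= 1/15625
= 6.4000e-05

6.4000e-05


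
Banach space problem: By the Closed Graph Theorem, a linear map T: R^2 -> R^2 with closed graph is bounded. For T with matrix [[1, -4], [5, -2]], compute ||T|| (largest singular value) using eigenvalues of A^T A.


A^T A = [[26, -14], [-14, 20]]
trace(A^T A) = 46, det(A^T A) = 324
discriminant = 46^2 - 4*324 = 820
Largest eigenvalue of A^T A = (trace + sqrt(disc))/2 = 37.3178
||T|| = sqrt(37.3178) = 6.1088

6.1088


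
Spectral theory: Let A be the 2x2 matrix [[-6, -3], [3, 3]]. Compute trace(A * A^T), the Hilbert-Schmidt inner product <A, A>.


trace(A * A^T) = sum of squares of all entries
= (-6)^2 + (-3)^2 + 3^2 + 3^2
= 36 + 9 + 9 + 9
= 63

63


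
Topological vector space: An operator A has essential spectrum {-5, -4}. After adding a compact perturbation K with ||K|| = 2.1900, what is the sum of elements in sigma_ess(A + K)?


By Weyl's theorem, the essential spectrum is invariant under compact perturbations.
sigma_ess(A + K) = sigma_ess(A) = {-5, -4}
Sum = -5 + -4 = -9

-9


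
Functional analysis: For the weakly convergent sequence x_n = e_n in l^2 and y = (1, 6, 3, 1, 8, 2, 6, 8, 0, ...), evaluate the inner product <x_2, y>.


x_2 = e_2 is the standard basis vector with 1 in position 2.
<x_2, y> = y_2 = 6
As n -> infinity, <x_n, y> -> 0, confirming weak convergence of (x_n) to 0.

6


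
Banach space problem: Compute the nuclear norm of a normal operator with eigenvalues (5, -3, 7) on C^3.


For a normal operator, singular values equal |eigenvalues|.
Trace norm = sum |lambda_i| = 5 + 3 + 7
= 15

15


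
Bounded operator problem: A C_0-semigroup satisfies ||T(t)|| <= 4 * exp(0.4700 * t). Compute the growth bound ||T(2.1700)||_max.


||T(2.1700)|| <= 4 * exp(0.4700 * 2.1700)
= 4 * exp(1.0199)
= 4 * 2.7729
= 11.0917

11.0917


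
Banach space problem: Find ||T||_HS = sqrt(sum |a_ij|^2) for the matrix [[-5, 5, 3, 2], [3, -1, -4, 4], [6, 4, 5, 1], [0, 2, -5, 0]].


The Hilbert-Schmidt norm is sqrt(sum of squares of all entries).
Sum of squares = (-5)^2 + 5^2 + 3^2 + 2^2 + 3^2 + (-1)^2 + (-4)^2 + 4^2 + 6^2 + 4^2 + 5^2 + 1^2 + 0^2 + 2^2 + (-5)^2 + 0^2
= 25 + 25 + 9 + 4 + 9 + 1 + 16 + 16 + 36 + 16 + 25 + 1 + 0 + 4 + 25 + 0 = 212
||T||_HS = sqrt(212) = 14.5602

14.5602


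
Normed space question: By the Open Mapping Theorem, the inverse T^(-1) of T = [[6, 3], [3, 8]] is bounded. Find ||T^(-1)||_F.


det(T) = 6*8 - 3*3 = 39
T^(-1) = (1/39) * [[8, -3], [-3, 6]] = [[0.2051, -0.0769], [-0.0769, 0.1538]]
||T^(-1)||_F^2 = 0.2051^2 + (-0.0769)^2 + (-0.0769)^2 + 0.1538^2 = 0.0776
||T^(-1)||_F = sqrt(0.0776) = 0.2785

0.2785


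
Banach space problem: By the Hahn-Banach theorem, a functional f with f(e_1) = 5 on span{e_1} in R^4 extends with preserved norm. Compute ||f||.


The norm of f is given by ||f|| = sup_{||x||=1} |f(x)|.
On span{e_1}, ||e_1|| = 1, so ||f|| = |f(e_1)| / ||e_1||
= |5| / 1 = 5.0000

5.0000


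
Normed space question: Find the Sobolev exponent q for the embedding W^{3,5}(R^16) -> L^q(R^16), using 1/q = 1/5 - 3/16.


Using the Sobolev embedding formula: 1/q = 1/p - k/n
1/q = 1/5 - 3/16 = 1/80
q = 1/(1/80) = 80

80.0000


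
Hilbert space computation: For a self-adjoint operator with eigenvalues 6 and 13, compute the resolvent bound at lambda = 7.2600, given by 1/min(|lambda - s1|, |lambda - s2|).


dist(7.2600, {6, 13}) = min(|7.2600 - 6|, |7.2600 - 13|)
= min(1.2600, 5.7400) = 1.2600
Resolvent bound = 1/1.2600 = 0.7937

0.7937


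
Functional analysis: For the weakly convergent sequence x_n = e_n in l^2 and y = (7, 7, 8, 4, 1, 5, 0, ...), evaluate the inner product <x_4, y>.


x_4 = e_4 is the standard basis vector with 1 in position 4.
<x_4, y> = y_4 = 4
As n -> infinity, <x_n, y> -> 0, confirming weak convergence of (x_n) to 0.

4


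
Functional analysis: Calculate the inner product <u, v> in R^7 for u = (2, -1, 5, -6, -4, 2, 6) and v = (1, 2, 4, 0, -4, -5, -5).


Computing the standard inner product <u, v> = sum u_i * v_i
= 2*1 + -1*2 + 5*4 + -6*0 + -4*-4 + 2*-5 + 6*-5
= 2 + -2 + 20 + 0 + 16 + -10 + -30
= -4

-4


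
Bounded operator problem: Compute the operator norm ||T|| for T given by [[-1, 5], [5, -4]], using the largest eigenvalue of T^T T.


A^T A = [[26, -25], [-25, 41]]
trace(A^T A) = 67, det(A^T A) = 441
discriminant = 67^2 - 4*441 = 2725
Largest eigenvalue of A^T A = (trace + sqrt(disc))/2 = 59.6008
||T|| = sqrt(59.6008) = 7.7202

7.7202


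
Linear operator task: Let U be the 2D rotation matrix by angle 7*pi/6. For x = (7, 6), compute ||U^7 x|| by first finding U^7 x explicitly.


U is a rotation by theta = 7*pi/6
U^7 = rotation by 7*theta = 49*pi/6 = 1*pi/6 (mod 2*pi)
cos(1*pi/6) = 0.8660, sin(1*pi/6) = 0.5000
U^7 x = (0.8660 * 7 - 0.5000 * 6, 0.5000 * 7 + 0.8660 * 6)
= (3.0622, 8.6962)
||U^7 x|| = sqrt(3.0622^2 + 8.6962^2) = sqrt(85.0000) = 9.2195

9.2195


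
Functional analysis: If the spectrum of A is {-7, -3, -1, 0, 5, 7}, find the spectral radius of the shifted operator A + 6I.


Spectrum of A + 6I = {-1, 3, 5, 6, 11, 13}
Spectral radius = max |lambda| over the shifted spectrum
= max(1, 3, 5, 6, 11, 13) = 13

13


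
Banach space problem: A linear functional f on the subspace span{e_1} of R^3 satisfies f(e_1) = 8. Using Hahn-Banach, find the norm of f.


The norm of f is given by ||f|| = sup_{||x||=1} |f(x)|.
On span{e_1}, ||e_1|| = 1, so ||f|| = |f(e_1)| / ||e_1||
= |8| / 1 = 8.0000

8.0000


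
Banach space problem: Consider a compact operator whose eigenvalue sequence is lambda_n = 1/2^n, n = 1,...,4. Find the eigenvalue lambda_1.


The eigenvalue formula gives lambda_1 = 1/2^1
= 1/2
= 0.5000

0.5000


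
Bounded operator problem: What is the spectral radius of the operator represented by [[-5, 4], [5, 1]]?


For a 2x2 matrix, eigenvalues satisfy lambda^2 - (trace)*lambda + det = 0
trace = -5 + 1 = -4
det = -5*1 - 4*5 = -25
discriminant = (-4)^2 - 4*(-25) = 116
spectral radius = max |eigenvalue| = 7.3852

7.3852


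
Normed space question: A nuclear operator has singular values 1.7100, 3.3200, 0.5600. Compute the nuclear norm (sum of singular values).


The nuclear norm is the sum of all singular values.
||T||_1 = 1.7100 + 3.3200 + 0.5600
= 5.5900

5.5900


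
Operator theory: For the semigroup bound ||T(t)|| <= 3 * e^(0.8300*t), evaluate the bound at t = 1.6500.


||T(1.6500)|| <= 3 * exp(0.8300 * 1.6500)
= 3 * exp(1.3695)
= 3 * 3.9334
= 11.8002

11.8002


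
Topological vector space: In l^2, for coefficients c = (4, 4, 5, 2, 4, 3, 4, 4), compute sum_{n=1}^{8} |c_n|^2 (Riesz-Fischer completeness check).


sum |c_n|^2 = 4^2 + 4^2 + 5^2 + 2^2 + 4^2 + 3^2 + 4^2 + 4^2
= 16 + 16 + 25 + 4 + 16 + 9 + 16 + 16
= 118

118


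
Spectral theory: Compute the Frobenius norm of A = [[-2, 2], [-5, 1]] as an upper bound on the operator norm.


||A||_F^2 = sum a_ij^2
= (-2)^2 + 2^2 + (-5)^2 + 1^2
= 4 + 4 + 25 + 1 = 34
||A||_F = sqrt(34) = 5.8310

5.8310


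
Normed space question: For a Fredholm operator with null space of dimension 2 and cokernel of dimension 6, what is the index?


The Fredholm index is defined as ind(T) = dim(ker T) - dim(coker T)
= 2 - 6
= -4

-4


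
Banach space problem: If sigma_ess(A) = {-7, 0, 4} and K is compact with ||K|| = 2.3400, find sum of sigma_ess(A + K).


By Weyl's theorem, the essential spectrum is invariant under compact perturbations.
sigma_ess(A + K) = sigma_ess(A) = {-7, 0, 4}
Sum = -7 + 0 + 4 = -3

-3


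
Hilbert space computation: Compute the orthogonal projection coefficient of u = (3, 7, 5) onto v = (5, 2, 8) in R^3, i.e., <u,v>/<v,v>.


Computing <u,v> = 3*5 + 7*2 + 5*8 = 69
Computing <v,v> = 5^2 + 2^2 + 8^2 = 93
Projection coefficient = 69/93 = 0.7419

0.7419


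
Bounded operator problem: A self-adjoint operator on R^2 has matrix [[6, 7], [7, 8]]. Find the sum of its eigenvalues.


For a self-adjoint (symmetric) matrix, the eigenvalues are real.
The sum of eigenvalues equals the trace of the matrix.
trace = 6 + 8 = 14

14


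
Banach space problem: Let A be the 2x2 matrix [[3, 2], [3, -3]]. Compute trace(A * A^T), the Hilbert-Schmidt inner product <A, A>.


trace(A * A^T) = sum of squares of all entries
= 3^2 + 2^2 + 3^2 + (-3)^2
= 9 + 4 + 9 + 9
= 31

31


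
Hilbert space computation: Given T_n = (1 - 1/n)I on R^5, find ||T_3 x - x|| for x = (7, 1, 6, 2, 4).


T_3 x - x = (1 - 1/3)x - x = -x/3
||x|| = sqrt(106) = 10.2956
||T_3 x - x|| = ||x||/3 = 10.2956/3 = 3.4319

3.4319


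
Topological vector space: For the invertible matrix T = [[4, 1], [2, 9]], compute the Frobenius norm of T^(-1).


det(T) = 4*9 - 1*2 = 34
T^(-1) = (1/34) * [[9, -1], [-2, 4]] = [[0.2647, -0.0294], [-0.0588, 0.1176]]
||T^(-1)||_F^2 = 0.2647^2 + (-0.0294)^2 + (-0.0588)^2 + 0.1176^2 = 0.0882
||T^(-1)||_F = sqrt(0.0882) = 0.2970

0.2970


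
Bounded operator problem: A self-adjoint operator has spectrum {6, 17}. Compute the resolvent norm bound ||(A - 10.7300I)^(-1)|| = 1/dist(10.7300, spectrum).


dist(10.7300, {6, 17}) = min(|10.7300 - 6|, |10.7300 - 17|)
= min(4.7300, 6.2700) = 4.7300
Resolvent bound = 1/4.7300 = 0.2114

0.2114


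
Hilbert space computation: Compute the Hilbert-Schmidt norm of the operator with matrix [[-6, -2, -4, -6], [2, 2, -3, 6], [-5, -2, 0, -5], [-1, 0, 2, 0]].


The Hilbert-Schmidt norm is sqrt(sum of squares of all entries).
Sum of squares = (-6)^2 + (-2)^2 + (-4)^2 + (-6)^2 + 2^2 + 2^2 + (-3)^2 + 6^2 + (-5)^2 + (-2)^2 + 0^2 + (-5)^2 + (-1)^2 + 0^2 + 2^2 + 0^2
= 36 + 4 + 16 + 36 + 4 + 4 + 9 + 36 + 25 + 4 + 0 + 25 + 1 + 0 + 4 + 0 = 204
||T||_HS = sqrt(204) = 14.2829

14.2829


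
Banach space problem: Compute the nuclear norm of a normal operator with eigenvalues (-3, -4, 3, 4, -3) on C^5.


For a normal operator, singular values equal |eigenvalues|.
Trace norm = sum |lambda_i| = 3 + 4 + 3 + 4 + 3
= 17

17


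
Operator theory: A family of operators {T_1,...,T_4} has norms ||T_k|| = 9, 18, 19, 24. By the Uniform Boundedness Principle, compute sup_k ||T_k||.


By the Uniform Boundedness Principle, the supremum of norms is finite.
sup_k ||T_k|| = max(9, 18, 19, 24) = 24

24


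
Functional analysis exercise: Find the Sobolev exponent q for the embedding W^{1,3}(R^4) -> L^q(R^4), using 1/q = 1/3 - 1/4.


Using the Sobolev embedding formula: 1/q = 1/p - k/n
1/q = 1/3 - 1/4 = 1/12
q = 1/(1/12) = 12

12.0000


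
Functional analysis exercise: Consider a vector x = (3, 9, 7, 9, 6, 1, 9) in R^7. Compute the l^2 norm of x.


The l^2 norm = (sum |x_i|^2)^(1/2)
Sum of 2th powers = 9 + 81 + 49 + 81 + 36 + 1 + 81 = 338
||x||_2 = (338)^(1/2) = 18.3848

18.3848


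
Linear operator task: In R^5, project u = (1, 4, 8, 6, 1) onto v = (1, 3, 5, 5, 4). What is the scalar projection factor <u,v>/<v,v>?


Computing <u,v> = 1*1 + 4*3 + 8*5 + 6*5 + 1*4 = 87
Computing <v,v> = 1^2 + 3^2 + 5^2 + 5^2 + 4^2 = 76
Projection coefficient = 87/76 = 1.1447

1.1447


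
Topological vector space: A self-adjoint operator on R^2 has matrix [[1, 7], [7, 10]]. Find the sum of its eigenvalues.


For a self-adjoint (symmetric) matrix, the eigenvalues are real.
The sum of eigenvalues equals the trace of the matrix.
trace = 1 + 10 = 11

11


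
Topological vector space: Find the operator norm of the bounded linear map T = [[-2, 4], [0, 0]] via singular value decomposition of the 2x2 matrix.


A^T A = [[4, -8], [-8, 16]]
trace(A^T A) = 20, det(A^T A) = 0
discriminant = 20^2 - 4*0 = 400
Largest eigenvalue of A^T A = (trace + sqrt(disc))/2 = 20.0000
||T|| = sqrt(20.0000) = 4.4721

4.4721


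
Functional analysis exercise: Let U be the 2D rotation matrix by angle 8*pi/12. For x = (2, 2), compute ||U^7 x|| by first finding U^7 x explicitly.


U is a rotation by theta = 8*pi/12
U^7 = rotation by 7*theta = 56*pi/12 = 8*pi/12 (mod 2*pi)
cos(8*pi/12) = -0.5000, sin(8*pi/12) = 0.8660
U^7 x = (-0.5000 * 2 - 0.8660 * 2, 0.8660 * 2 + -0.5000 * 2)
= (-2.7321, 0.7321)
||U^7 x|| = sqrt((-2.7321)^2 + 0.7321^2) = sqrt(8.0000) = 2.8284

2.8284


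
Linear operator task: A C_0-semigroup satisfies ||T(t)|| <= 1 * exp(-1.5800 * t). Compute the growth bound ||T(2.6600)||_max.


||T(2.6600)|| <= 1 * exp(-1.5800 * 2.6600)
= 1 * exp(-4.2028)
= 1 * 0.0150
= 0.0150

0.0150


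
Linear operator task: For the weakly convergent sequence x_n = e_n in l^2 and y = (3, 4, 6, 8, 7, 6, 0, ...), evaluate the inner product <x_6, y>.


x_6 = e_6 is the standard basis vector with 1 in position 6.
<x_6, y> = y_6 = 6
As n -> infinity, <x_n, y> -> 0, confirming weak convergence of (x_n) to 0.

6


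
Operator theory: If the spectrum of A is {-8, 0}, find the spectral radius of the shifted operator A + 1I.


Spectrum of A + 1I = {-7, 1}
Spectral radius = max |lambda| over the shifted spectrum
= max(7, 1) = 7

7


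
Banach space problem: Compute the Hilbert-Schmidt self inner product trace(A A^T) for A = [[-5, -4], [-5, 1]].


trace(A * A^T) = sum of squares of all entries
= (-5)^2 + (-4)^2 + (-5)^2 + 1^2
= 25 + 16 + 25 + 1
= 67

67


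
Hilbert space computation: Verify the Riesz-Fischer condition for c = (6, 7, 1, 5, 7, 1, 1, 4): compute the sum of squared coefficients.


sum |c_n|^2 = 6^2 + 7^2 + 1^2 + 5^2 + 7^2 + 1^2 + 1^2 + 4^2
= 36 + 49 + 1 + 25 + 49 + 1 + 1 + 16
= 178

178


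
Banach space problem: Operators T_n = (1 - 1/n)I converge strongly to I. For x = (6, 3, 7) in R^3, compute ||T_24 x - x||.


T_24 x - x = (1 - 1/24)x - x = -x/24
||x|| = sqrt(94) = 9.6954
||T_24 x - x|| = ||x||/24 = 9.6954/24 = 0.4040

0.4040


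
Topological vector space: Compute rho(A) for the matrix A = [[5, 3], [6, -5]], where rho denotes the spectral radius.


For a 2x2 matrix, eigenvalues satisfy lambda^2 - (trace)*lambda + det = 0
trace = 5 + -5 = 0
det = 5*-5 - 3*6 = -43
discriminant = 0^2 - 4*(-43) = 172
spectral radius = max |eigenvalue| = 6.5574

6.5574


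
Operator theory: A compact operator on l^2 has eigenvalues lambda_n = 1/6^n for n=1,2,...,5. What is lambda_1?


The eigenvalue formula gives lambda_1 = 1/6^1
= 1/6
= 0.1667

0.1667


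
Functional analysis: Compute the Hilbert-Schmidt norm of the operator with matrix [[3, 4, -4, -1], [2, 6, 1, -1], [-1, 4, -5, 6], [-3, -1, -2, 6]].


The Hilbert-Schmidt norm is sqrt(sum of squares of all entries).
Sum of squares = 3^2 + 4^2 + (-4)^2 + (-1)^2 + 2^2 + 6^2 + 1^2 + (-1)^2 + (-1)^2 + 4^2 + (-5)^2 + 6^2 + (-3)^2 + (-1)^2 + (-2)^2 + 6^2
= 9 + 16 + 16 + 1 + 4 + 36 + 1 + 1 + 1 + 16 + 25 + 36 + 9 + 1 + 4 + 36 = 212
||T||_HS = sqrt(212) = 14.5602

14.5602


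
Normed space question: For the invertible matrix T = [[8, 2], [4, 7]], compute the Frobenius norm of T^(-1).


det(T) = 8*7 - 2*4 = 48
T^(-1) = (1/48) * [[7, -2], [-4, 8]] = [[0.1458, -0.0417], [-0.0833, 0.1667]]
||T^(-1)||_F^2 = 0.1458^2 + (-0.0417)^2 + (-0.0833)^2 + 0.1667^2 = 0.0577
||T^(-1)||_F = sqrt(0.0577) = 0.2403

0.2403


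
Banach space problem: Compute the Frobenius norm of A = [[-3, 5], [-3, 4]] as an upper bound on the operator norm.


||A||_F^2 = sum a_ij^2
= (-3)^2 + 5^2 + (-3)^2 + 4^2
= 9 + 25 + 9 + 16 = 59
||A||_F = sqrt(59) = 7.6811

7.6811
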